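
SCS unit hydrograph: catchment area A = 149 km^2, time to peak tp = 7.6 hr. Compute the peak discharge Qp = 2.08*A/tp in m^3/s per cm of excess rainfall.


SCS formula: Qp = 2.08 * A / tp.
Qp = 2.08 * 149 / 7.6
   = 309.92 / 7.6
   = 40.78 m^3/s per cm.

40.78


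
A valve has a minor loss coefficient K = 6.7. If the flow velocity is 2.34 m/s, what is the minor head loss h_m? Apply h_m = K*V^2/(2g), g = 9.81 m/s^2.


Minor loss formula: h_m = K * V^2/(2g).
V^2 = 2.34^2 = 5.4756.
V^2/(2g) = 5.4756 / 19.62 = 0.2791 m.
h_m = 6.7 * 0.2791 = 1.8699 m.

1.8699


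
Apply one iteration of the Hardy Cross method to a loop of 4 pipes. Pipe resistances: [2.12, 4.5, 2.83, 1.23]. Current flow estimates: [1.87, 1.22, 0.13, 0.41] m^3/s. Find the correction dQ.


Numerator terms (r*Q*|Q|): 2.12*1.87*|1.87| = 7.4134; 4.5*1.22*|1.22| = 6.6978; 2.83*0.13*|0.13| = 0.0478; 1.23*0.41*|0.41| = 0.2068.
Sum of numerator = 14.3658.
Denominator terms (r*|Q|): 2.12*|1.87| = 3.9644; 4.5*|1.22| = 5.49; 2.83*|0.13| = 0.3679; 1.23*|0.41| = 0.5043.
2 * sum of denominator = 2 * 10.3266 = 20.6532.
dQ = -14.3658 / 20.6532 = -0.6956 m^3/s.

-0.6956


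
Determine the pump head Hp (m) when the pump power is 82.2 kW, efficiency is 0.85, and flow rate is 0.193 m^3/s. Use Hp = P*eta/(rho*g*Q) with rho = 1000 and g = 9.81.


Pump head formula: Hp = P * eta / (rho * g * Q).
Numerator: P * eta = 82.2 * 1000 * 0.85 = 69870.0 W.
Denominator: rho * g * Q = 1000 * 9.81 * 0.193 = 1893.33.
Hp = 69870.0 / 1893.33 = 36.9 m.

36.9


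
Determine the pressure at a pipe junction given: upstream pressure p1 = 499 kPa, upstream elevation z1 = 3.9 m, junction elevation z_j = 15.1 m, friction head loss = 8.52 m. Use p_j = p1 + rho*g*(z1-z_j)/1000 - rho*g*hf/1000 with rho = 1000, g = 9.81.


Junction pressure: p_j = p1 + rho*g*(z1 - z_j)/1000 - rho*g*hf/1000.
Elevation term = 1000*9.81*(3.9 - 15.1)/1000 = -109.872 kPa.
Friction term = 1000*9.81*8.52/1000 = 83.581 kPa.
p_j = 499 + -109.872 - 83.581 = 305.55 kPa.

305.55


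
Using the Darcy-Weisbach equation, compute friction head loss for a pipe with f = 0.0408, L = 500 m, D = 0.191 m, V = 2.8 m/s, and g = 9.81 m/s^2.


Darcy-Weisbach equation: h_f = f * (L/D) * V^2/(2g).
f * L/D = 0.0408 * 500/0.191 = 106.8063.
V^2/(2g) = 2.8^2 / (2*9.81) = 7.84 / 19.62 = 0.3996 m.
h_f = 106.8063 * 0.3996 = 42.679 m.

42.679


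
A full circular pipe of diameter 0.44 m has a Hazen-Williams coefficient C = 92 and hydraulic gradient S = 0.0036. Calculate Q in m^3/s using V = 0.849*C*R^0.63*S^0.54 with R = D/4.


For a full circular pipe, R = D/4 = 0.44/4 = 0.11 m.
V = 0.849 * 92 * 0.11^0.63 * 0.0036^0.54
  = 0.849 * 92 * 0.24893 * 0.047907
  = 0.9315 m/s.
Pipe area A = pi*D^2/4 = pi*0.44^2/4 = 0.1521 m^2.
Q = A * V = 0.1521 * 0.9315 = 0.1416 m^3/s.

0.1416


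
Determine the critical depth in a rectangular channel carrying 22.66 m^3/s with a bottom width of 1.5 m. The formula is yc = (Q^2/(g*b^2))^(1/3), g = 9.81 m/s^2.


Using yc = (Q^2 / (g * b^2))^(1/3):
Q^2 = 22.66^2 = 513.48.
g * b^2 = 9.81 * 1.5^2 = 9.81 * 2.25 = 22.07.
Q^2 / (g*b^2) = 513.48 / 22.07 = 23.266.
yc = 23.266^(1/3) = 2.8547 m.

2.8547


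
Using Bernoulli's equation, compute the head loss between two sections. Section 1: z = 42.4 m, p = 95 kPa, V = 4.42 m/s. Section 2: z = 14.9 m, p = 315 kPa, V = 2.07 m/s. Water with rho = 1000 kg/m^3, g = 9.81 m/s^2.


Total head at each section: H = z + p/(rho*g) + V^2/(2g).
H1 = 42.4 + 95*1000/(1000*9.81) + 4.42^2/(2*9.81)
   = 42.4 + 9.684 + 0.9957
   = 53.08 m.
H2 = 14.9 + 315*1000/(1000*9.81) + 2.07^2/(2*9.81)
   = 14.9 + 32.11 + 0.2184
   = 47.228 m.
h_L = H1 - H2 = 53.08 - 47.228 = 5.851 m.

5.851


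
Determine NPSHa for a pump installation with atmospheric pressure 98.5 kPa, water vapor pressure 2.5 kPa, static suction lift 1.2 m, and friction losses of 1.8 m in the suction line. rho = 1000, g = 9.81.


NPSHa = p_atm/(rho*g) - z_s - hf_s - p_vap/(rho*g).
p_atm/(rho*g) = 98.5*1000 / (1000*9.81) = 10.041 m.
p_vap/(rho*g) = 2.5*1000 / (1000*9.81) = 0.255 m.
NPSHa = 10.041 - 1.2 - 1.8 - 0.255
      = 6.79 m.

6.79


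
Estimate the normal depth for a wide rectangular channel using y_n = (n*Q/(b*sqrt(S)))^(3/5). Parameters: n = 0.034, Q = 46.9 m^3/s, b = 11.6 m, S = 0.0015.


We use the wide-channel approximation y_n = (n*Q/(b*sqrt(S)))^(3/5).
sqrt(S) = sqrt(0.0015) = 0.03873.
Numerator: n*Q = 0.034 * 46.9 = 1.5946.
Denominator: b*sqrt(S) = 11.6 * 0.03873 = 0.449268.
arg = 3.5493.
y_n = 3.5493^(3/5) = 2.1384 m.

2.1384


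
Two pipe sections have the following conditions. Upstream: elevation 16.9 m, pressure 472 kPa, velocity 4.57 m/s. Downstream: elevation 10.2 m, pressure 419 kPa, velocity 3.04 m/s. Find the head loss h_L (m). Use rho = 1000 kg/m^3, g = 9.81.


Total head at each section: H = z + p/(rho*g) + V^2/(2g).
H1 = 16.9 + 472*1000/(1000*9.81) + 4.57^2/(2*9.81)
   = 16.9 + 48.114 + 1.0645
   = 66.079 m.
H2 = 10.2 + 419*1000/(1000*9.81) + 3.04^2/(2*9.81)
   = 10.2 + 42.712 + 0.471
   = 53.383 m.
h_L = H1 - H2 = 66.079 - 53.383 = 12.696 m.

12.696


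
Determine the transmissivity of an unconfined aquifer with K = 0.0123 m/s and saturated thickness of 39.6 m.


Transmissivity is defined as T = K * h.
T = 0.0123 * 39.6
  = 0.4871 m^2/s.

0.4871


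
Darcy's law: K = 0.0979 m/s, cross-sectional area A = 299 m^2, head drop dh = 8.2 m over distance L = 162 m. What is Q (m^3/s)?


Darcy's law: Q = K * A * i, where i = dh/L.
Hydraulic gradient i = 8.2 / 162 = 0.050617.
Q = 0.0979 * 299 * 0.050617
  = 1.4817 m^3/s.

1.4817


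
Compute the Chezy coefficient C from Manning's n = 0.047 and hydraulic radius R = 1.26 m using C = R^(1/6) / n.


The Chezy coefficient relates to Manning's n through C = R^(1/6) / n.
R^(1/6) = 1.26^(1/6) = 1.03927.
C = 1.03927 / 0.047 = 22.11 m^(1/2)/s.

22.11


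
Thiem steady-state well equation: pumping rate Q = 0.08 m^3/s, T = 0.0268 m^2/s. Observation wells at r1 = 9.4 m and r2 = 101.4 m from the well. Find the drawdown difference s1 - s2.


Thiem equation: s1 - s2 = Q/(2*pi*T) * ln(r2/r1).
ln(r2/r1) = ln(101.4/9.4) = 2.3784.
Q/(2*pi*T) = 0.08 / (2*pi*0.0268) = 0.08 / 0.1684 = 0.4751.
s1 - s2 = 0.4751 * 2.3784 = 1.1299 m.

1.1299


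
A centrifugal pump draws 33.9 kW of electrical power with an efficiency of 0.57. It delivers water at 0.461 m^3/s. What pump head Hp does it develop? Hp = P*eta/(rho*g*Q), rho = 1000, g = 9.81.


Pump head formula: Hp = P * eta / (rho * g * Q).
Numerator: P * eta = 33.9 * 1000 * 0.57 = 19323.0 W.
Denominator: rho * g * Q = 1000 * 9.81 * 0.461 = 4522.41.
Hp = 19323.0 / 4522.41 = 4.27 m.

4.27


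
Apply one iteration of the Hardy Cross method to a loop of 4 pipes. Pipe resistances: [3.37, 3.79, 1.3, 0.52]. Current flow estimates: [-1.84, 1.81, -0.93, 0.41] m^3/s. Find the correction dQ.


Numerator terms (r*Q*|Q|): 3.37*-1.84*|-1.84| = -11.4095; 3.79*1.81*|1.81| = 12.4164; 1.3*-0.93*|-0.93| = -1.1244; 0.52*0.41*|0.41| = 0.0874.
Sum of numerator = -0.03.
Denominator terms (r*|Q|): 3.37*|-1.84| = 6.2008; 3.79*|1.81| = 6.8599; 1.3*|-0.93| = 1.209; 0.52*|0.41| = 0.2132.
2 * sum of denominator = 2 * 14.4829 = 28.9658.
dQ = --0.03 / 28.9658 = 0.001 m^3/s.

0.001


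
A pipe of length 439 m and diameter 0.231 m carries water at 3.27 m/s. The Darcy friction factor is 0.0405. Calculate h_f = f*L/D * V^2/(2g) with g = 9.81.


Darcy-Weisbach equation: h_f = f * (L/D) * V^2/(2g).
f * L/D = 0.0405 * 439/0.231 = 76.9675.
V^2/(2g) = 3.27^2 / (2*9.81) = 10.6929 / 19.62 = 0.545 m.
h_f = 76.9675 * 0.545 = 41.947 m.

41.947


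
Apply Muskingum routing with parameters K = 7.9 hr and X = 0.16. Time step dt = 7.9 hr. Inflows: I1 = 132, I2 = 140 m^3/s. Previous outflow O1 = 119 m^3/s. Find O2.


Muskingum coefficients:
denom = 2*K*(1-X) + dt = 2*7.9*(1-0.16) + 7.9 = 21.172.
C0 = (dt - 2*K*X)/denom = (7.9 - 2*7.9*0.16)/21.172 = 0.2537.
C1 = (dt + 2*K*X)/denom = (7.9 + 2*7.9*0.16)/21.172 = 0.4925.
C2 = (2*K*(1-X) - dt)/denom = 0.2537.
O2 = C0*I2 + C1*I1 + C2*O1
   = 0.2537*140 + 0.4925*132 + 0.2537*119
   = 130.73 m^3/s.

130.73


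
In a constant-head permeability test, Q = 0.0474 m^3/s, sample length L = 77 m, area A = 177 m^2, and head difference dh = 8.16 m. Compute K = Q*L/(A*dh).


From K = Q*L / (A*dh):
Numerator: Q*L = 0.0474 * 77 = 3.6498.
Denominator: A*dh = 177 * 8.16 = 1444.32.
K = 3.6498 / 1444.32 = 0.002527 m/s.

0.002527


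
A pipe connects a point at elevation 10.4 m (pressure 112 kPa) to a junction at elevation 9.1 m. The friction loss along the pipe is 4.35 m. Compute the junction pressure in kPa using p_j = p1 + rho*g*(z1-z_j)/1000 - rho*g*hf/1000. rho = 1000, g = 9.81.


Junction pressure: p_j = p1 + rho*g*(z1 - z_j)/1000 - rho*g*hf/1000.
Elevation term = 1000*9.81*(10.4 - 9.1)/1000 = 12.753 kPa.
Friction term = 1000*9.81*4.35/1000 = 42.673 kPa.
p_j = 112 + 12.753 - 42.673 = 82.08 kPa.

82.08


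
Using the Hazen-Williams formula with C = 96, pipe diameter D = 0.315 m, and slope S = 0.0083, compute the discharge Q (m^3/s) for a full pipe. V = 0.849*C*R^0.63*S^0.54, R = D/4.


For a full circular pipe, R = D/4 = 0.315/4 = 0.0788 m.
V = 0.849 * 96 * 0.0788^0.63 * 0.0083^0.54
  = 0.849 * 96 * 0.201668 * 0.075215
  = 1.2363 m/s.
Pipe area A = pi*D^2/4 = pi*0.315^2/4 = 0.0779 m^2.
Q = A * V = 0.0779 * 1.2363 = 0.0963 m^3/s.

0.0963


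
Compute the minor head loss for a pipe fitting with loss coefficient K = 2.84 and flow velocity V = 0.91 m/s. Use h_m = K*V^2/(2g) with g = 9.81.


Minor loss formula: h_m = K * V^2/(2g).
V^2 = 0.91^2 = 0.8281.
V^2/(2g) = 0.8281 / 19.62 = 0.0422 m.
h_m = 2.84 * 0.0422 = 0.1199 m.

0.1199


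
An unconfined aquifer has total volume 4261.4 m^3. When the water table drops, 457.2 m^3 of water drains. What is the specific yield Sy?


Specific yield Sy = Volume drained / Total volume.
Sy = 457.2 / 4261.4
   = 0.1073.

0.1073


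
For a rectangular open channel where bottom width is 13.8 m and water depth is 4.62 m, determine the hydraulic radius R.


For a rectangular section:
Flow area A = b * y = 13.8 * 4.62 = 63.76 m^2.
Wetted perimeter P = b + 2y = 13.8 + 2*4.62 = 23.04 m.
Hydraulic radius R = A/P = 63.76 / 23.04 = 2.7672 m.

2.7672


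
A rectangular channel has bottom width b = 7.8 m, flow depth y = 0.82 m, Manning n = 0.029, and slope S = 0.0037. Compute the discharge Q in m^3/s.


For a rectangular channel, the cross-sectional area A = b * y = 7.8 * 0.82 = 6.4 m^2.
The wetted perimeter P = b + 2y = 7.8 + 2*0.82 = 9.44 m.
Hydraulic radius R = A/P = 6.4/9.44 = 0.6775 m.
Velocity V = (1/n)*R^(2/3)*S^(1/2) = (1/0.029)*0.6775^(2/3)*0.0037^(1/2) = 1.6181 m/s.
Discharge Q = A * V = 6.4 * 1.6181 = 10.349 m^3/s.

10.349


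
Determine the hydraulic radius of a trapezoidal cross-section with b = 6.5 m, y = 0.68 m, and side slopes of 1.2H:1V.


For a trapezoidal section with side slope z:
A = (b + z*y)*y = (6.5 + 1.2*0.68)*0.68 = 4.975 m^2.
P = b + 2*y*sqrt(1 + z^2) = 6.5 + 2*0.68*sqrt(1 + 1.2^2) = 8.624 m.
R = A/P = 4.975 / 8.624 = 0.5768 m.

0.5768


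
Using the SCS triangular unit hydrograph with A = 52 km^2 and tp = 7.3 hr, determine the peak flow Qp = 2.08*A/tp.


SCS formula: Qp = 2.08 * A / tp.
Qp = 2.08 * 52 / 7.3
   = 108.16 / 7.3
   = 14.82 m^3/s per cm.

14.82


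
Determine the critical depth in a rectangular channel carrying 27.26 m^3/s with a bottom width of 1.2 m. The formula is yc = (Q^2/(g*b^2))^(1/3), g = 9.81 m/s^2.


Using yc = (Q^2 / (g * b^2))^(1/3):
Q^2 = 27.26^2 = 743.11.
g * b^2 = 9.81 * 1.2^2 = 9.81 * 1.44 = 14.13.
Q^2 / (g*b^2) = 743.11 / 14.13 = 52.5909.
yc = 52.5909^(1/3) = 3.7469 m.

3.7469


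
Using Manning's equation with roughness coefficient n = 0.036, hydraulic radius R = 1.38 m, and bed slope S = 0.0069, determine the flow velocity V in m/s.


Manning's equation gives V = (1/n) * R^(2/3) * S^(1/2).
First, compute R^(2/3) = 1.38^(2/3) = 1.2395.
Next, S^(1/2) = 0.0069^(1/2) = 0.083066.
Then 1/n = 1/0.036 = 27.78.
V = 27.78 * 1.2395 * 0.083066 = 2.8601 m/s.

2.8601


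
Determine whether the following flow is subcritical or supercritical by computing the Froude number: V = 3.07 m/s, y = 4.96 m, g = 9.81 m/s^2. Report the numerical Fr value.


The Froude number is defined as Fr = V / sqrt(g*y).
g*y = 9.81 * 4.96 = 48.6576.
sqrt(g*y) = sqrt(48.6576) = 6.9755.
Fr = 3.07 / 6.9755 = 0.4401.
Since Fr < 1, the flow is subcritical.

0.4401


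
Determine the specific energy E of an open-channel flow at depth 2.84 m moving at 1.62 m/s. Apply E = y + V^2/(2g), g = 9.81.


Specific energy E = y + V^2/(2g).
Velocity head = V^2/(2g) = 1.62^2 / (2*9.81) = 2.6244 / 19.62 = 0.1338 m.
E = 2.84 + 0.1338 = 2.9738 m.

2.9738


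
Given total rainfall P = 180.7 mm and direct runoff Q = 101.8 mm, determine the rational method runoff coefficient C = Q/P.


The runoff coefficient C = runoff depth / rainfall depth.
C = 101.8 / 180.7
  = 0.5634.

0.5634


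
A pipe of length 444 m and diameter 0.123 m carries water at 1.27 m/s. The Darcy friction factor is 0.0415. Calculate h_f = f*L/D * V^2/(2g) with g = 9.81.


Darcy-Weisbach equation: h_f = f * (L/D) * V^2/(2g).
f * L/D = 0.0415 * 444/0.123 = 149.8049.
V^2/(2g) = 1.27^2 / (2*9.81) = 1.6129 / 19.62 = 0.0822 m.
h_f = 149.8049 * 0.0822 = 12.315 m.

12.315


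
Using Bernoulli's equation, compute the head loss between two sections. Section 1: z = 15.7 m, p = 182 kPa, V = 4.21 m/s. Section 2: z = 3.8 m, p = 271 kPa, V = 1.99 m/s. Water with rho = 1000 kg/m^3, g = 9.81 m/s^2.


Total head at each section: H = z + p/(rho*g) + V^2/(2g).
H1 = 15.7 + 182*1000/(1000*9.81) + 4.21^2/(2*9.81)
   = 15.7 + 18.552 + 0.9034
   = 35.156 m.
H2 = 3.8 + 271*1000/(1000*9.81) + 1.99^2/(2*9.81)
   = 3.8 + 27.625 + 0.2018
   = 31.627 m.
h_L = H1 - H2 = 35.156 - 31.627 = 3.529 m.

3.529


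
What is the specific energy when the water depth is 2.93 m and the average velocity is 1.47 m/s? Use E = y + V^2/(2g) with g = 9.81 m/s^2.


Specific energy E = y + V^2/(2g).
Velocity head = V^2/(2g) = 1.47^2 / (2*9.81) = 2.1609 / 19.62 = 0.1101 m.
E = 2.93 + 0.1101 = 3.0401 m.

3.0401


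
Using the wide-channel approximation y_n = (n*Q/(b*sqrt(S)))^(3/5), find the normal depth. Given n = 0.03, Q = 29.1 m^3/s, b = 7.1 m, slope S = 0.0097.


We use the wide-channel approximation y_n = (n*Q/(b*sqrt(S)))^(3/5).
sqrt(S) = sqrt(0.0097) = 0.098489.
Numerator: n*Q = 0.03 * 29.1 = 0.873.
Denominator: b*sqrt(S) = 7.1 * 0.098489 = 0.699272.
arg = 1.2484.
y_n = 1.2484^(3/5) = 1.1424 m.

1.1424


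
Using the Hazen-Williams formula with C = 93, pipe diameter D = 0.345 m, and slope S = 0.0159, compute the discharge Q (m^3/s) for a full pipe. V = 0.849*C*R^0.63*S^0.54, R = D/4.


For a full circular pipe, R = D/4 = 0.345/4 = 0.0862 m.
V = 0.849 * 93 * 0.0862^0.63 * 0.0159^0.54
  = 0.849 * 93 * 0.213564 * 0.106845
  = 1.8017 m/s.
Pipe area A = pi*D^2/4 = pi*0.345^2/4 = 0.0935 m^2.
Q = A * V = 0.0935 * 1.8017 = 0.1684 m^3/s.

0.1684


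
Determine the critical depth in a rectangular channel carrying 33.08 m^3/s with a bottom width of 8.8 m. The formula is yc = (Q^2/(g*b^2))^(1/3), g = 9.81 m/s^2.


Using yc = (Q^2 / (g * b^2))^(1/3):
Q^2 = 33.08^2 = 1094.29.
g * b^2 = 9.81 * 8.8^2 = 9.81 * 77.44 = 759.69.
Q^2 / (g*b^2) = 1094.29 / 759.69 = 1.4404.
yc = 1.4404^(1/3) = 1.1294 m.

1.1294


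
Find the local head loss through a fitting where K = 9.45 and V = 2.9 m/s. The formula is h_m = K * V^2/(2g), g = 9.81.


Minor loss formula: h_m = K * V^2/(2g).
V^2 = 2.9^2 = 8.41.
V^2/(2g) = 8.41 / 19.62 = 0.4286 m.
h_m = 9.45 * 0.4286 = 4.0507 m.

4.0507


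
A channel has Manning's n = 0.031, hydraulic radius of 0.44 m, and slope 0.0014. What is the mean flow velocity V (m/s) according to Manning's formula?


Manning's equation gives V = (1/n) * R^(2/3) * S^(1/2).
First, compute R^(2/3) = 0.44^(2/3) = 0.5785.
Next, S^(1/2) = 0.0014^(1/2) = 0.037417.
Then 1/n = 1/0.031 = 32.26.
V = 32.26 * 0.5785 * 0.037417 = 0.6982 m/s.

0.6982


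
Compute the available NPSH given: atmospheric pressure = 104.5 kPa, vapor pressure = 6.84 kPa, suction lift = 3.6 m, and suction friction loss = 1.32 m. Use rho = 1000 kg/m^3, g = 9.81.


NPSHa = p_atm/(rho*g) - z_s - hf_s - p_vap/(rho*g).
p_atm/(rho*g) = 104.5*1000 / (1000*9.81) = 10.652 m.
p_vap/(rho*g) = 6.84*1000 / (1000*9.81) = 0.697 m.
NPSHa = 10.652 - 3.6 - 1.32 - 0.697
      = 5.04 m.

5.04


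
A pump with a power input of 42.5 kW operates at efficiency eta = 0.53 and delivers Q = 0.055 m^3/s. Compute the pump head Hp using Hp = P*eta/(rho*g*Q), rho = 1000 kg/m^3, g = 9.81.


Pump head formula: Hp = P * eta / (rho * g * Q).
Numerator: P * eta = 42.5 * 1000 * 0.53 = 22525.0 W.
Denominator: rho * g * Q = 1000 * 9.81 * 0.055 = 539.55.
Hp = 22525.0 / 539.55 = 41.75 m.

41.75


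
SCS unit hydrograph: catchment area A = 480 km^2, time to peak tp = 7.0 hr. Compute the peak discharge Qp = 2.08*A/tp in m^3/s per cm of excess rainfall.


SCS formula: Qp = 2.08 * A / tp.
Qp = 2.08 * 480 / 7.0
   = 998.4 / 7.0
   = 142.63 m^3/s per cm.

142.63


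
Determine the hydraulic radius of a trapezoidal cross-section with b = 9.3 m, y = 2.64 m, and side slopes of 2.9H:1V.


For a trapezoidal section with side slope z:
A = (b + z*y)*y = (9.3 + 2.9*2.64)*2.64 = 44.764 m^2.
P = b + 2*y*sqrt(1 + z^2) = 9.3 + 2*2.64*sqrt(1 + 2.9^2) = 25.497 m.
R = A/P = 44.764 / 25.497 = 1.7557 m.

1.7557


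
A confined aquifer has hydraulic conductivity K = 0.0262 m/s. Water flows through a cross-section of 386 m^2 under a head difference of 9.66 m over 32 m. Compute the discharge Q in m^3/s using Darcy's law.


Darcy's law: Q = K * A * i, where i = dh/L.
Hydraulic gradient i = 9.66 / 32 = 0.301875.
Q = 0.0262 * 386 * 0.301875
  = 3.0529 m^3/s.

3.0529


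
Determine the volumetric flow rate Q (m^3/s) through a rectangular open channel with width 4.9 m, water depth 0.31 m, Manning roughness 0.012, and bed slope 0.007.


For a rectangular channel, the cross-sectional area A = b * y = 4.9 * 0.31 = 1.52 m^2.
The wetted perimeter P = b + 2y = 4.9 + 2*0.31 = 5.52 m.
Hydraulic radius R = A/P = 1.52/5.52 = 0.2752 m.
Velocity V = (1/n)*R^(2/3)*S^(1/2) = (1/0.012)*0.2752^(2/3)*0.007^(1/2) = 2.9497 m/s.
Discharge Q = A * V = 1.52 * 2.9497 = 4.481 m^3/s.

4.481


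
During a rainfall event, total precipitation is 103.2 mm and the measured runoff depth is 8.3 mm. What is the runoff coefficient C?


The runoff coefficient C = runoff depth / rainfall depth.
C = 8.3 / 103.2
  = 0.0804.

0.0804


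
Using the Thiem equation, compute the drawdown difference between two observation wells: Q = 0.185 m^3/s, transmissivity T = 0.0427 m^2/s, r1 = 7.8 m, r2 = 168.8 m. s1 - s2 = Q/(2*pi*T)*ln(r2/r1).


Thiem equation: s1 - s2 = Q/(2*pi*T) * ln(r2/r1).
ln(r2/r1) = ln(168.8/7.8) = 3.0746.
Q/(2*pi*T) = 0.185 / (2*pi*0.0427) = 0.185 / 0.2683 = 0.6895.
s1 - s2 = 0.6895 * 3.0746 = 2.1201 m.

2.1201


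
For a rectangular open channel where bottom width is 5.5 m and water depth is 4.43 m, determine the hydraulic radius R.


For a rectangular section:
Flow area A = b * y = 5.5 * 4.43 = 24.36 m^2.
Wetted perimeter P = b + 2y = 5.5 + 2*4.43 = 14.36 m.
Hydraulic radius R = A/P = 24.36 / 14.36 = 1.6967 m.

1.6967


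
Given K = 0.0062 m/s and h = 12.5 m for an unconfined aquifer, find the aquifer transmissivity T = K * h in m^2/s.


Transmissivity is defined as T = K * h.
T = 0.0062 * 12.5
  = 0.0775 m^2/s.

0.0775


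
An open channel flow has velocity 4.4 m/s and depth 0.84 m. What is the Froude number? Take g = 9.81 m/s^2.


The Froude number is defined as Fr = V / sqrt(g*y).
g*y = 9.81 * 0.84 = 8.2404.
sqrt(g*y) = sqrt(8.2404) = 2.8706.
Fr = 4.4 / 2.8706 = 1.5328.

1.5328


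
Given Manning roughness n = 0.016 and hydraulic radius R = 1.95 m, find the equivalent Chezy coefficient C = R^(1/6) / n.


The Chezy coefficient relates to Manning's n through C = R^(1/6) / n.
R^(1/6) = 1.95^(1/6) = 1.117736.
C = 1.117736 / 0.016 = 69.86 m^(1/2)/s.

69.86


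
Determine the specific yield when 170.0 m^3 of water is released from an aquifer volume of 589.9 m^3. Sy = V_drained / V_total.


Specific yield Sy = Volume drained / Total volume.
Sy = 170.0 / 589.9
   = 0.2882.

0.2882


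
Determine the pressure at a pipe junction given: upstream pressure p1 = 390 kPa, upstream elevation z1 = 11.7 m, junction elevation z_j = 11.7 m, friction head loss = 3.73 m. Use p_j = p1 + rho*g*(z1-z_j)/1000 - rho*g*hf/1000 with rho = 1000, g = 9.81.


Junction pressure: p_j = p1 + rho*g*(z1 - z_j)/1000 - rho*g*hf/1000.
Elevation term = 1000*9.81*(11.7 - 11.7)/1000 = 0.0 kPa.
Friction term = 1000*9.81*3.73/1000 = 36.591 kPa.
p_j = 390 + 0.0 - 36.591 = 353.41 kPa.

353.41


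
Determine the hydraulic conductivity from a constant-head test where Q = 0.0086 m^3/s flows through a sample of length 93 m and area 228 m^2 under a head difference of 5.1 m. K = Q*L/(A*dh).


From K = Q*L / (A*dh):
Numerator: Q*L = 0.0086 * 93 = 0.7998.
Denominator: A*dh = 228 * 5.1 = 1162.8.
K = 0.7998 / 1162.8 = 0.000688 m/s.

0.000688


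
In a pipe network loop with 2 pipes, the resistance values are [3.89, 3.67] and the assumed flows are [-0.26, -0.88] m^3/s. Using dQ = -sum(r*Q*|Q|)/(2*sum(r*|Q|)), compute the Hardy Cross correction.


Numerator terms (r*Q*|Q|): 3.89*-0.26*|-0.26| = -0.263; 3.67*-0.88*|-0.88| = -2.842.
Sum of numerator = -3.105.
Denominator terms (r*|Q|): 3.89*|-0.26| = 1.0114; 3.67*|-0.88| = 3.2296.
2 * sum of denominator = 2 * 4.241 = 8.482.
dQ = --3.105 / 8.482 = 0.3661 m^3/s.

0.3661


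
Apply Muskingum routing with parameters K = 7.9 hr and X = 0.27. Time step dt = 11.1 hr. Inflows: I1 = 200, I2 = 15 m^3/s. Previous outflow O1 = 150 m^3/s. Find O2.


Muskingum coefficients:
denom = 2*K*(1-X) + dt = 2*7.9*(1-0.27) + 11.1 = 22.634.
C0 = (dt - 2*K*X)/denom = (11.1 - 2*7.9*0.27)/22.634 = 0.3019.
C1 = (dt + 2*K*X)/denom = (11.1 + 2*7.9*0.27)/22.634 = 0.6789.
C2 = (2*K*(1-X) - dt)/denom = 0.0192.
O2 = C0*I2 + C1*I1 + C2*O1
   = 0.3019*15 + 0.6789*200 + 0.0192*150
   = 143.18 m^3/s.

143.18


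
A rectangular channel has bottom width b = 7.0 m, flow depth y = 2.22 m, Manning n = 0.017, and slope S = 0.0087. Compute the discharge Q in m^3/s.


For a rectangular channel, the cross-sectional area A = b * y = 7.0 * 2.22 = 15.54 m^2.
The wetted perimeter P = b + 2y = 7.0 + 2*2.22 = 11.44 m.
Hydraulic radius R = A/P = 15.54/11.44 = 1.3584 m.
Velocity V = (1/n)*R^(2/3)*S^(1/2) = (1/0.017)*1.3584^(2/3)*0.0087^(1/2) = 6.7297 m/s.
Discharge Q = A * V = 15.54 * 6.7297 = 104.579 m^3/s.

104.579


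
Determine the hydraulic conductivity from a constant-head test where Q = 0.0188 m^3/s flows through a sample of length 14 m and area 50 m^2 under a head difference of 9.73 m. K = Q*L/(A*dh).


From K = Q*L / (A*dh):
Numerator: Q*L = 0.0188 * 14 = 0.2632.
Denominator: A*dh = 50 * 9.73 = 486.5.
K = 0.2632 / 486.5 = 0.000541 m/s.

0.000541


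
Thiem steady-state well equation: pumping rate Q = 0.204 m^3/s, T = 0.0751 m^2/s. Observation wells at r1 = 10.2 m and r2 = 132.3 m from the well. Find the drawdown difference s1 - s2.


Thiem equation: s1 - s2 = Q/(2*pi*T) * ln(r2/r1).
ln(r2/r1) = ln(132.3/10.2) = 2.5627.
Q/(2*pi*T) = 0.204 / (2*pi*0.0751) = 0.204 / 0.4719 = 0.4323.
s1 - s2 = 0.4323 * 2.5627 = 1.1079 m.

1.1079


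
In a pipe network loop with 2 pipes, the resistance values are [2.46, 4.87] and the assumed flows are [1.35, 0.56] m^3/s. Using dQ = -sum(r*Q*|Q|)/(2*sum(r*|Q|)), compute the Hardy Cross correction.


Numerator terms (r*Q*|Q|): 2.46*1.35*|1.35| = 4.4834; 4.87*0.56*|0.56| = 1.5272.
Sum of numerator = 6.0106.
Denominator terms (r*|Q|): 2.46*|1.35| = 3.321; 4.87*|0.56| = 2.7272.
2 * sum of denominator = 2 * 6.0482 = 12.0964.
dQ = -6.0106 / 12.0964 = -0.4969 m^3/s.

-0.4969


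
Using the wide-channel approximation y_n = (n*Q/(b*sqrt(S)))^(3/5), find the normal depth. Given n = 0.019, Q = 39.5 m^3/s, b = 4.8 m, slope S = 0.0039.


We use the wide-channel approximation y_n = (n*Q/(b*sqrt(S)))^(3/5).
sqrt(S) = sqrt(0.0039) = 0.06245.
Numerator: n*Q = 0.019 * 39.5 = 0.7505.
Denominator: b*sqrt(S) = 4.8 * 0.06245 = 0.29976.
arg = 2.5037.
y_n = 2.5037^(3/5) = 1.7344 m.

1.7344


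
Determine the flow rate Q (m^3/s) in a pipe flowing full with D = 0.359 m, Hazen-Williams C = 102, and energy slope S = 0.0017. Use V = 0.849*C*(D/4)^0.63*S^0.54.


For a full circular pipe, R = D/4 = 0.359/4 = 0.0897 m.
V = 0.849 * 102 * 0.0897^0.63 * 0.0017^0.54
  = 0.849 * 102 * 0.218984 * 0.031948
  = 0.6058 m/s.
Pipe area A = pi*D^2/4 = pi*0.359^2/4 = 0.1012 m^2.
Q = A * V = 0.1012 * 0.6058 = 0.0613 m^3/s.

0.0613


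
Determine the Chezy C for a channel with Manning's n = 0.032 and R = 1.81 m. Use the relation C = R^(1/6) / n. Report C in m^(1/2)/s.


The Chezy coefficient relates to Manning's n through C = R^(1/6) / n.
R^(1/6) = 1.81^(1/6) = 1.103942.
C = 1.103942 / 0.032 = 34.5 m^(1/2)/s.

34.5


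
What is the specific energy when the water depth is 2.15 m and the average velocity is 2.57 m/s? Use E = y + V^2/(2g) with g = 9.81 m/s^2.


Specific energy E = y + V^2/(2g).
Velocity head = V^2/(2g) = 2.57^2 / (2*9.81) = 6.6049 / 19.62 = 0.3366 m.
E = 2.15 + 0.3366 = 2.4866 m.

2.4866


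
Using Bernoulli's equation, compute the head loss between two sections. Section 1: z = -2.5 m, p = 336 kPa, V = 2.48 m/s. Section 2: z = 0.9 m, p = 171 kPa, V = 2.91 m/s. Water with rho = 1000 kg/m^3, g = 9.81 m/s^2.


Total head at each section: H = z + p/(rho*g) + V^2/(2g).
H1 = -2.5 + 336*1000/(1000*9.81) + 2.48^2/(2*9.81)
   = -2.5 + 34.251 + 0.3135
   = 32.064 m.
H2 = 0.9 + 171*1000/(1000*9.81) + 2.91^2/(2*9.81)
   = 0.9 + 17.431 + 0.4316
   = 18.763 m.
h_L = H1 - H2 = 32.064 - 18.763 = 13.301 m.

13.301


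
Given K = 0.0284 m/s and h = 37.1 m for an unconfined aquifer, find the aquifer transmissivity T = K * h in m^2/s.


Transmissivity is defined as T = K * h.
T = 0.0284 * 37.1
  = 1.0536 m^2/s.

1.0536


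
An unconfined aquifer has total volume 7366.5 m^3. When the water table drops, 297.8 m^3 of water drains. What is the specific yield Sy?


Specific yield Sy = Volume drained / Total volume.
Sy = 297.8 / 7366.5
   = 0.0404.

0.0404


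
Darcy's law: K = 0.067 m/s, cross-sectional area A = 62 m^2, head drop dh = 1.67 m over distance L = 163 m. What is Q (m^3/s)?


Darcy's law: Q = K * A * i, where i = dh/L.
Hydraulic gradient i = 1.67 / 163 = 0.010245.
Q = 0.067 * 62 * 0.010245
  = 0.0426 m^3/s.

0.0426


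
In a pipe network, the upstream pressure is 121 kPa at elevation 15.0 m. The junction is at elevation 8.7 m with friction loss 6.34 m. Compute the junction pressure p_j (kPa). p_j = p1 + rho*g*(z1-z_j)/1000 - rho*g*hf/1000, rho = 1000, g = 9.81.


Junction pressure: p_j = p1 + rho*g*(z1 - z_j)/1000 - rho*g*hf/1000.
Elevation term = 1000*9.81*(15.0 - 8.7)/1000 = 61.803 kPa.
Friction term = 1000*9.81*6.34/1000 = 62.195 kPa.
p_j = 121 + 61.803 - 62.195 = 120.61 kPa.

120.61


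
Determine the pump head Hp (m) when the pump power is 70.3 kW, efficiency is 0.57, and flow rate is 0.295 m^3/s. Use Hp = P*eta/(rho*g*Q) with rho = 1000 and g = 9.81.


Pump head formula: Hp = P * eta / (rho * g * Q).
Numerator: P * eta = 70.3 * 1000 * 0.57 = 40071.0 W.
Denominator: rho * g * Q = 1000 * 9.81 * 0.295 = 2893.95.
Hp = 40071.0 / 2893.95 = 13.85 m.

13.85


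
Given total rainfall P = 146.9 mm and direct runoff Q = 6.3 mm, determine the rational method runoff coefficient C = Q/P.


The runoff coefficient C = runoff depth / rainfall depth.
C = 6.3 / 146.9
  = 0.0429.

0.0429


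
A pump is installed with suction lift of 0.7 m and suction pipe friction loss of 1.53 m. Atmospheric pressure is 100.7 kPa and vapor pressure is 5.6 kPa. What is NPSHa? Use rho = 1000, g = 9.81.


NPSHa = p_atm/(rho*g) - z_s - hf_s - p_vap/(rho*g).
p_atm/(rho*g) = 100.7*1000 / (1000*9.81) = 10.265 m.
p_vap/(rho*g) = 5.6*1000 / (1000*9.81) = 0.571 m.
NPSHa = 10.265 - 0.7 - 1.53 - 0.571
      = 7.46 m.

7.46


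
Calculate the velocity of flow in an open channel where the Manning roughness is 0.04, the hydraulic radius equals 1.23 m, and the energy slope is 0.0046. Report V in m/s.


Manning's equation gives V = (1/n) * R^(2/3) * S^(1/2).
First, compute R^(2/3) = 1.23^(2/3) = 1.148.
Next, S^(1/2) = 0.0046^(1/2) = 0.067823.
Then 1/n = 1/0.04 = 25.0.
V = 25.0 * 1.148 * 0.067823 = 1.9465 m/s.

1.9465


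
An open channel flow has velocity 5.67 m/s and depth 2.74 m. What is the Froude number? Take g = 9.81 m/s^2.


The Froude number is defined as Fr = V / sqrt(g*y).
g*y = 9.81 * 2.74 = 26.8794.
sqrt(g*y) = sqrt(26.8794) = 5.1845.
Fr = 5.67 / 5.1845 = 1.0936.

1.0936


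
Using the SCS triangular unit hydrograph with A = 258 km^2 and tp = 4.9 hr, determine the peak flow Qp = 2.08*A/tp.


SCS formula: Qp = 2.08 * A / tp.
Qp = 2.08 * 258 / 4.9
   = 536.64 / 4.9
   = 109.52 m^3/s per cm.

109.52


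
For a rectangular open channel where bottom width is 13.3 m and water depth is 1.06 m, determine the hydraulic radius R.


For a rectangular section:
Flow area A = b * y = 13.3 * 1.06 = 14.1 m^2.
Wetted perimeter P = b + 2y = 13.3 + 2*1.06 = 15.42 m.
Hydraulic radius R = A/P = 14.1 / 15.42 = 0.9143 m.

0.9143


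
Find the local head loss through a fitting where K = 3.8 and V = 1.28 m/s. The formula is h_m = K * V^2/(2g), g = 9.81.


Minor loss formula: h_m = K * V^2/(2g).
V^2 = 1.28^2 = 1.6384.
V^2/(2g) = 1.6384 / 19.62 = 0.0835 m.
h_m = 3.8 * 0.0835 = 0.3173 m.

0.3173


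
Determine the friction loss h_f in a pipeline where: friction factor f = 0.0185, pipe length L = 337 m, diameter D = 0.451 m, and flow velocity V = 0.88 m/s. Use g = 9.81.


Darcy-Weisbach equation: h_f = f * (L/D) * V^2/(2g).
f * L/D = 0.0185 * 337/0.451 = 13.8237.
V^2/(2g) = 0.88^2 / (2*9.81) = 0.7744 / 19.62 = 0.0395 m.
h_f = 13.8237 * 0.0395 = 0.546 m.

0.546


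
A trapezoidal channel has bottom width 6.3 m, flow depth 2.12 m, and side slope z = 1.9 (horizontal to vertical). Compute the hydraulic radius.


For a trapezoidal section with side slope z:
A = (b + z*y)*y = (6.3 + 1.9*2.12)*2.12 = 21.895 m^2.
P = b + 2*y*sqrt(1 + z^2) = 6.3 + 2*2.12*sqrt(1 + 1.9^2) = 15.404 m.
R = A/P = 21.895 / 15.404 = 1.4214 m.

1.4214


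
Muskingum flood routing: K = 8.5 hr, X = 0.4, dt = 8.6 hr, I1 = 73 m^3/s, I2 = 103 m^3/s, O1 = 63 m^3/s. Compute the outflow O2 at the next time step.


Muskingum coefficients:
denom = 2*K*(1-X) + dt = 2*8.5*(1-0.4) + 8.6 = 18.8.
C0 = (dt - 2*K*X)/denom = (8.6 - 2*8.5*0.4)/18.8 = 0.0957.
C1 = (dt + 2*K*X)/denom = (8.6 + 2*8.5*0.4)/18.8 = 0.8191.
C2 = (2*K*(1-X) - dt)/denom = 0.0851.
O2 = C0*I2 + C1*I1 + C2*O1
   = 0.0957*103 + 0.8191*73 + 0.0851*63
   = 75.02 m^3/s.

75.02


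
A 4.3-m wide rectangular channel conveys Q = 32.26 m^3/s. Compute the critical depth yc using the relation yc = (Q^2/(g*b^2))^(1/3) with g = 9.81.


Using yc = (Q^2 / (g * b^2))^(1/3):
Q^2 = 32.26^2 = 1040.71.
g * b^2 = 9.81 * 4.3^2 = 9.81 * 18.49 = 181.39.
Q^2 / (g*b^2) = 1040.71 / 181.39 = 5.7374.
yc = 5.7374^(1/3) = 1.7902 m.

1.7902


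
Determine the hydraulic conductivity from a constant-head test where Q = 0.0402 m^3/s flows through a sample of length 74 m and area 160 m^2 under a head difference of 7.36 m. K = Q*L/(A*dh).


From K = Q*L / (A*dh):
Numerator: Q*L = 0.0402 * 74 = 2.9748.
Denominator: A*dh = 160 * 7.36 = 1177.6.
K = 2.9748 / 1177.6 = 0.002526 m/s.

0.002526


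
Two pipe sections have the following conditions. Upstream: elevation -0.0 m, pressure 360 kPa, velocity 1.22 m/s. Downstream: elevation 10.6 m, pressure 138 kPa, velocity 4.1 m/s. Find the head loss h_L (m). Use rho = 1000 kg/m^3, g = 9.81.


Total head at each section: H = z + p/(rho*g) + V^2/(2g).
H1 = -0.0 + 360*1000/(1000*9.81) + 1.22^2/(2*9.81)
   = -0.0 + 36.697 + 0.0759
   = 36.773 m.
H2 = 10.6 + 138*1000/(1000*9.81) + 4.1^2/(2*9.81)
   = 10.6 + 14.067 + 0.8568
   = 25.524 m.
h_L = H1 - H2 = 36.773 - 25.524 = 11.249 m.

11.249


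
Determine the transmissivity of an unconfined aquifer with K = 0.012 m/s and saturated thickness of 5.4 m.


Transmissivity is defined as T = K * h.
T = 0.012 * 5.4
  = 0.0648 m^2/s.

0.0648


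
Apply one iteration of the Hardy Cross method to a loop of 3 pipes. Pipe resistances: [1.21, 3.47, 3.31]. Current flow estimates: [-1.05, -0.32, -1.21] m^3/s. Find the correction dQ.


Numerator terms (r*Q*|Q|): 1.21*-1.05*|-1.05| = -1.334; 3.47*-0.32*|-0.32| = -0.3553; 3.31*-1.21*|-1.21| = -4.8462.
Sum of numerator = -6.5355.
Denominator terms (r*|Q|): 1.21*|-1.05| = 1.2705; 3.47*|-0.32| = 1.1104; 3.31*|-1.21| = 4.0051.
2 * sum of denominator = 2 * 6.386 = 12.772.
dQ = --6.5355 / 12.772 = 0.5117 m^3/s.

0.5117


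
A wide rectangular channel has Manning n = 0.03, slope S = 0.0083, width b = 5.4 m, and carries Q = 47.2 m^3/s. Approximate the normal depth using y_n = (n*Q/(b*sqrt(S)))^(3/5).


We use the wide-channel approximation y_n = (n*Q/(b*sqrt(S)))^(3/5).
sqrt(S) = sqrt(0.0083) = 0.091104.
Numerator: n*Q = 0.03 * 47.2 = 1.416.
Denominator: b*sqrt(S) = 5.4 * 0.091104 = 0.491962.
arg = 2.8783.
y_n = 2.8783^(3/5) = 1.8857 m.

1.8857


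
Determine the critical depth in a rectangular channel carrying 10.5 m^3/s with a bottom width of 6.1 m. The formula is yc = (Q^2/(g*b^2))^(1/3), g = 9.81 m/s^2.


Using yc = (Q^2 / (g * b^2))^(1/3):
Q^2 = 10.5^2 = 110.25.
g * b^2 = 9.81 * 6.1^2 = 9.81 * 37.21 = 365.03.
Q^2 / (g*b^2) = 110.25 / 365.03 = 0.302.
yc = 0.302^(1/3) = 0.6709 m.

0.6709


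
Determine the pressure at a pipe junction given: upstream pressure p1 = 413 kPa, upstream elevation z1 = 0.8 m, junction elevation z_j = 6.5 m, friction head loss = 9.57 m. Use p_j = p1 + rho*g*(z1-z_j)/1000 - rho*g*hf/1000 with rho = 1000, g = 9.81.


Junction pressure: p_j = p1 + rho*g*(z1 - z_j)/1000 - rho*g*hf/1000.
Elevation term = 1000*9.81*(0.8 - 6.5)/1000 = -55.917 kPa.
Friction term = 1000*9.81*9.57/1000 = 93.882 kPa.
p_j = 413 + -55.917 - 93.882 = 263.2 kPa.

263.2


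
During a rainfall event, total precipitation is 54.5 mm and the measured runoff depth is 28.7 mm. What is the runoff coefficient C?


The runoff coefficient C = runoff depth / rainfall depth.
C = 28.7 / 54.5
  = 0.5266.

0.5266


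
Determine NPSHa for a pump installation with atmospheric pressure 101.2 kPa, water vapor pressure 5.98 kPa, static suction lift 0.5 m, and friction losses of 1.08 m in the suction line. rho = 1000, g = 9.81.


NPSHa = p_atm/(rho*g) - z_s - hf_s - p_vap/(rho*g).
p_atm/(rho*g) = 101.2*1000 / (1000*9.81) = 10.316 m.
p_vap/(rho*g) = 5.98*1000 / (1000*9.81) = 0.61 m.
NPSHa = 10.316 - 0.5 - 1.08 - 0.61
      = 8.13 m.

8.13


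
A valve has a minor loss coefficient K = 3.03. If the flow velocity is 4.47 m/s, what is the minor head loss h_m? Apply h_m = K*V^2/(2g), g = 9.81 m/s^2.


Minor loss formula: h_m = K * V^2/(2g).
V^2 = 4.47^2 = 19.9809.
V^2/(2g) = 19.9809 / 19.62 = 1.0184 m.
h_m = 3.03 * 1.0184 = 3.0857 m.

3.0857


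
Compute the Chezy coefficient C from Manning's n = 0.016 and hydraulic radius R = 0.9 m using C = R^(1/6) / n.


The Chezy coefficient relates to Manning's n through C = R^(1/6) / n.
R^(1/6) = 0.9^(1/6) = 0.982593.
C = 0.982593 / 0.016 = 61.41 m^(1/2)/s.

61.41


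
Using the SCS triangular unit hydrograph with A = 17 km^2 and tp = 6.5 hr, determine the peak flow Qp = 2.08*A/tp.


SCS formula: Qp = 2.08 * A / tp.
Qp = 2.08 * 17 / 6.5
   = 35.36 / 6.5
   = 5.44 m^3/s per cm.

5.44


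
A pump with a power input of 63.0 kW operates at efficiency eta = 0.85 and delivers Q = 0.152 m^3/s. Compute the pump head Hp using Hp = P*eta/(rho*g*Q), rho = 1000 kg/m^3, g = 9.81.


Pump head formula: Hp = P * eta / (rho * g * Q).
Numerator: P * eta = 63.0 * 1000 * 0.85 = 53550.0 W.
Denominator: rho * g * Q = 1000 * 9.81 * 0.152 = 1491.12.
Hp = 53550.0 / 1491.12 = 35.91 m.

35.91


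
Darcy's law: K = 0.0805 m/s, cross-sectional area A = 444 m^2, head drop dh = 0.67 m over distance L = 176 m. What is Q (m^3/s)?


Darcy's law: Q = K * A * i, where i = dh/L.
Hydraulic gradient i = 0.67 / 176 = 0.003807.
Q = 0.0805 * 444 * 0.003807
  = 0.1361 m^3/s.

0.1361


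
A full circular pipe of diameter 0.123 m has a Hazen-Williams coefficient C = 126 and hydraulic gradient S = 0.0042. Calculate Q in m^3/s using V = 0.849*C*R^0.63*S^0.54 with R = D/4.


For a full circular pipe, R = D/4 = 0.123/4 = 0.0307 m.
V = 0.849 * 126 * 0.0307^0.63 * 0.0042^0.54
  = 0.849 * 126 * 0.111517 * 0.052066
  = 0.6211 m/s.
Pipe area A = pi*D^2/4 = pi*0.123^2/4 = 0.0119 m^2.
Q = A * V = 0.0119 * 0.6211 = 0.0074 m^3/s.

0.0074


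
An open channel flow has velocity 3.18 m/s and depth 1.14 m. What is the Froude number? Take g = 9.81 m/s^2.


The Froude number is defined as Fr = V / sqrt(g*y).
g*y = 9.81 * 1.14 = 11.1834.
sqrt(g*y) = sqrt(11.1834) = 3.3442.
Fr = 3.18 / 3.3442 = 0.9509.

0.9509


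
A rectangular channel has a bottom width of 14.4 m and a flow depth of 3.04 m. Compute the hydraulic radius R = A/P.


For a rectangular section:
Flow area A = b * y = 14.4 * 3.04 = 43.78 m^2.
Wetted perimeter P = b + 2y = 14.4 + 2*3.04 = 20.48 m.
Hydraulic radius R = A/P = 43.78 / 20.48 = 2.1375 m.

2.1375


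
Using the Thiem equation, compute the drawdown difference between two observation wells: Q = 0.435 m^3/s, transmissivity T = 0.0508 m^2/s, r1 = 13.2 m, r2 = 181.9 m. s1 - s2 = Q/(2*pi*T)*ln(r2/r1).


Thiem equation: s1 - s2 = Q/(2*pi*T) * ln(r2/r1).
ln(r2/r1) = ln(181.9/13.2) = 2.6232.
Q/(2*pi*T) = 0.435 / (2*pi*0.0508) = 0.435 / 0.3192 = 1.3628.
s1 - s2 = 1.3628 * 2.6232 = 3.5751 m.

3.5751


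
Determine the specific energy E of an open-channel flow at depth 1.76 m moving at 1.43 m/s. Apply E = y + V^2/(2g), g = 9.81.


Specific energy E = y + V^2/(2g).
Velocity head = V^2/(2g) = 1.43^2 / (2*9.81) = 2.0449 / 19.62 = 0.1042 m.
E = 1.76 + 0.1042 = 1.8642 m.

1.8642


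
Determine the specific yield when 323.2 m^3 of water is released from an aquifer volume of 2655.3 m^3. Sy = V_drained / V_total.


Specific yield Sy = Volume drained / Total volume.
Sy = 323.2 / 2655.3
   = 0.1217.

0.1217


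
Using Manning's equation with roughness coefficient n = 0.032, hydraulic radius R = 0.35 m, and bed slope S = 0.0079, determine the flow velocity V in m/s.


Manning's equation gives V = (1/n) * R^(2/3) * S^(1/2).
First, compute R^(2/3) = 0.35^(2/3) = 0.4966.
Next, S^(1/2) = 0.0079^(1/2) = 0.088882.
Then 1/n = 1/0.032 = 31.25.
V = 31.25 * 0.4966 * 0.088882 = 1.3795 m/s.

1.3795


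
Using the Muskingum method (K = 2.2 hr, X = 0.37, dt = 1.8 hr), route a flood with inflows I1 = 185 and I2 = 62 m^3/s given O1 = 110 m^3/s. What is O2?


Muskingum coefficients:
denom = 2*K*(1-X) + dt = 2*2.2*(1-0.37) + 1.8 = 4.572.
C0 = (dt - 2*K*X)/denom = (1.8 - 2*2.2*0.37)/4.572 = 0.0376.
C1 = (dt + 2*K*X)/denom = (1.8 + 2*2.2*0.37)/4.572 = 0.7498.
C2 = (2*K*(1-X) - dt)/denom = 0.2126.
O2 = C0*I2 + C1*I1 + C2*O1
   = 0.0376*62 + 0.7498*185 + 0.2126*110
   = 164.43 m^3/s.

164.43


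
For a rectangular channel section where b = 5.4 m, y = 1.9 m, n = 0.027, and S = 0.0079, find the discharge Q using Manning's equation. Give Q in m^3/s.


For a rectangular channel, the cross-sectional area A = b * y = 5.4 * 1.9 = 10.26 m^2.
The wetted perimeter P = b + 2y = 5.4 + 2*1.9 = 9.2 m.
Hydraulic radius R = A/P = 10.26/9.2 = 1.1152 m.
Velocity V = (1/n)*R^(2/3)*S^(1/2) = (1/0.027)*1.1152^(2/3)*0.0079^(1/2) = 3.5402 m/s.
Discharge Q = A * V = 10.26 * 3.5402 = 36.322 m^3/s.

36.322


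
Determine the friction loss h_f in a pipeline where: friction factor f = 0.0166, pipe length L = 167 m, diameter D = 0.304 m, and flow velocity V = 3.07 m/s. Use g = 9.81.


Darcy-Weisbach equation: h_f = f * (L/D) * V^2/(2g).
f * L/D = 0.0166 * 167/0.304 = 9.1191.
V^2/(2g) = 3.07^2 / (2*9.81) = 9.4249 / 19.62 = 0.4804 m.
h_f = 9.1191 * 0.4804 = 4.381 m.

4.381


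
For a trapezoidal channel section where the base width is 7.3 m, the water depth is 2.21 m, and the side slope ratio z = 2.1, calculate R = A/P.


For a trapezoidal section with side slope z:
A = (b + z*y)*y = (7.3 + 2.1*2.21)*2.21 = 26.39 m^2.
P = b + 2*y*sqrt(1 + z^2) = 7.3 + 2*2.21*sqrt(1 + 2.1^2) = 17.581 m.
R = A/P = 26.39 / 17.581 = 1.5011 m.

1.5011
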